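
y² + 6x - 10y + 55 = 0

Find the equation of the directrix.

Only y is squared. Complete the square in y: (y - 5)² = -6(x + 5).
Vertex (-5, 5); 4p = -6 so p = -3/2. Opens left.
Directrix is the vertical line x = h − p = -5 − (-3/2) = -7/2.

x = -7/2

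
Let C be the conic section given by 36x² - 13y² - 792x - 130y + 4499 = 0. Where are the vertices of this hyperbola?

Collect terms: 36(x² - 22x) -13(y² + 10y) = -4499
36(x - 11)² -13(y + 5)² = -4499 + 4356 - 325 = -468
Divide through by -468 to get (y + 5)²/36 - (x - 11)²/13 = 1.
Hyperbola, center (11, -5), transverse axis vertical; a² = 36, b² = 13.
a = 6. Vertices at (h, k ± a).

(11, -11) and (11, 1)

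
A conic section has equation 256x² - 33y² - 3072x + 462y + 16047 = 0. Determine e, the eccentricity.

e = 17/16

Rearranging, 256(x² - 12x) -33(y² - 14y) = -16047.
256(x - 6)² -33(y - 7)² = -16047 + 9216 - 1617 = -8448
Dividing both sides by -8448: (y - 7)²/256 - (x - 6)²/33 = 1
Hyperbola, center (6, 7), transverse axis vertical; a² = 256, b² = 33.
c² = a² + b² = 289, so c = 17.
e = c/a = 17/16.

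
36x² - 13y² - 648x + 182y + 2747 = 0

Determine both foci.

(9, 0) and (9, 14)

36(x² - 18x) -13(y² - 14y) = -2747
Completing the square gives 36(x - 9)² -13(y - 7)² = -2747 + 2916 - 637 = -468.
Dividing both sides by -468: (y - 7)²/36 - (x - 9)²/13 = 1
Hyperbola, center (9, 7), transverse axis vertical; a² = 36, b² = 13.
c² = a² + b² = 36 + 13 = 49, so c = 7.
Foci lie on the vertical axis through the center: (h, k ± c).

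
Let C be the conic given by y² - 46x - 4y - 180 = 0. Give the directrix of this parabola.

x = -31/2

Only y is squared. Complete the square in y: (y - 2)² = 46(x + 4).
Vertex (-4, 2); 4p = 46 so p = 23/2. Opens right.
Directrix is the vertical line x = h − p = -4 − (23/2) = -31/2.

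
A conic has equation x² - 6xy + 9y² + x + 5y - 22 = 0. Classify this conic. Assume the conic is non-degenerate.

A = 1, B = -6, C = 9.
Discriminant B² − 4AC = (-6)² − 4·1·9 = 0.
B² − 4AC = 0 ⇒ parabola.

parabola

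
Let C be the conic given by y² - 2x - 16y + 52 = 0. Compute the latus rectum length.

Only y is squared. Complete the square in y: (y - 8)² = 2(x + 6).
Vertex (-6, 8); 4p = 2 so p = 1/2. Opens right.
Latus rectum length = |4p| = 2.

2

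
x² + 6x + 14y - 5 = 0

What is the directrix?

y = 9/2

Only x is squared. Complete the square in x: (x + 3)² = -14(y - 1).
Vertex (-3, 1); 4p = -14 so p = -7/2. Opens down.
Directrix is the horizontal line y = k − p = 1 − (-7/2) = 9/2.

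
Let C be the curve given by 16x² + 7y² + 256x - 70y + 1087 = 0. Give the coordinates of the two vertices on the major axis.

Rearranging, 16(x² + 16x) + 7(y² - 10y) = -1087.
16(x + 8)² + 7(y - 5)² = -1087 + 1024 + 175 = 112
Dividing both sides by 112: (x + 8)²/7 + (y - 5)²/16 = 1
Ellipse, center (-8, 5), major axis vertical; a² = 16, b² = 7.
a = 4. Vertices at (h, k ± a).

(-8, 1) and (-8, 9)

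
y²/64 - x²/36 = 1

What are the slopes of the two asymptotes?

Center (0, 0). The positive term is the y-term, so the transverse axis is vertical; a² = 64, b² = 36.
For a vertical hyperbola the asymptotes have slope ±a/b.
Here that is ±8/6 = ±4/3.

4/3 and -4/3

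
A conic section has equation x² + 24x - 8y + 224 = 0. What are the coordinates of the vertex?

Only x is squared. Complete the square in x: (x + 12)² = 8(y - 10).
Vertex (-12, 10); 4p = 8 so p = 2. Opens up.

(-12, 10)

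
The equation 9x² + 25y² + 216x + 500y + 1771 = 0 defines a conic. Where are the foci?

9(x² + 24x) + 25(y² + 20y) = -1771
Completing the square gives 9(x + 12)² + 25(y + 10)² = -1771 + 1296 + 2500 = 2025.
Divide through by 2025 to get (x + 12)²/225 + (y + 10)²/81 = 1.
Ellipse, center (-12, -10), major axis horizontal; a² = 225, b² = 81.
c² = a² - b² = 225 - 81 = 144, so c = 12.
Foci lie on the horizontal axis through the center: (h ± c, k).

(-24, -10) and (0, -10)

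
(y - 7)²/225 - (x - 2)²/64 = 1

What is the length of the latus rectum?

128/15

Center (2, 7). The positive term is the y-term, so the transverse axis is vertical; a² = 225, b² = 64.
Latus rectum length = 2b²/a = 2·64/15 = 128/15.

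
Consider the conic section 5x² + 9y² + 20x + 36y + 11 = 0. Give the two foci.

Group the x- and y-terms: 5(x² + 4x) + 9(y² + 4y) = -11
Complete the square: 5(x + 2)² + 9(y + 2)² = -11 + 20 + 36 = 45
Divide by 45: (x + 2)²/9 + (y + 2)²/5 = 1
Ellipse, center (-2, -2), major axis horizontal; a² = 9, b² = 5.
c² = a² - b² = 9 - 5 = 4, so c = 2.
Foci lie on the horizontal axis through the center: (h ± c, k).

(-4, -2) and (0, -2)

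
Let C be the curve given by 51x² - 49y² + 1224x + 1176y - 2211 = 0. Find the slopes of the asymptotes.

Collect terms: 51(x² + 24x) -49(y² - 24y) = 2211
51(x + 12)² -49(y - 12)² = 2211 + 7344 - 7056 = 2499
Divide through by 2499 to get (x + 12)²/49 - (y - 12)²/51 = 1.
Hyperbola, center (-12, 12), transverse axis horizontal; a² = 49, b² = 51.
For a horizontal hyperbola the asymptotes have slope ±b/a.
Here that is ±√51/7.

√51/7 and -√51/7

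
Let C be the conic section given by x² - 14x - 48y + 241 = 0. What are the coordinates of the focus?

(7, 16)

Only x is squared. Complete the square in x: (x - 7)² = 48(y - 4).
Vertex (7, 4); 4p = 48 so p = 12. Opens up.
Focus is p units from the vertex along the axis: (h, k + p).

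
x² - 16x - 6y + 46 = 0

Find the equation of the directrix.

y = -9/2

Only x is squared. Complete the square in x: (x - 8)² = 6(y + 3).
Vertex (8, -3); 4p = 6 so p = 3/2. Opens up.
Directrix is the horizontal line y = k − p = -3 − (3/2) = -9/2.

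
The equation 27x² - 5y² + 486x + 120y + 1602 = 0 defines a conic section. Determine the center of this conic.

(-9, 12)

Group: 27(x² + 18x) -5(y² - 24y) = -1602
Complete the square: 27(x + 9)² -5(y - 12)² = -1602 + 2187 - 720 = -135
Divide by -135: (y - 12)²/27 - (x + 9)²/5 = 1
Hyperbola with center (-9, 12).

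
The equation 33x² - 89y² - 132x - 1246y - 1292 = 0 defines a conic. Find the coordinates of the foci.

(2, -7 - √122) and (2, -7 + √122)

Rearranging, 33(x² - 4x) -89(y² + 14y) = 1292.
33(x - 2)² -89(y + 7)² = 1292 + 132 - 4361 = -2937
Dividing both sides by -2937: (y + 7)²/33 - (x - 2)²/89 = 1
Hyperbola, center (2, -7), transverse axis vertical; a² = 33, b² = 89.
c² = a² + b² = 33 + 89 = 122, so c = √122.
Foci lie on the vertical axis through the center: (h, k ± c).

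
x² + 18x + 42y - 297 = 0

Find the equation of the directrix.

Only x is squared. Complete the square in x: (x + 9)² = -42(y - 9).
Vertex (-9, 9); 4p = -42 so p = -21/2. Opens down.
Directrix is the horizontal line y = k − p = 9 − (-21/2) = 39/2.

y = 39/2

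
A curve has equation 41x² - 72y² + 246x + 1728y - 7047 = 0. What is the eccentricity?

Rearranging, 41(x² + 6x) -72(y² - 24y) = 7047.
Complete the square: 41(x + 3)² -72(y - 12)² = 7047 + 369 - 10368 = -2952
Dividing both sides by -2952: (y - 12)²/41 - (x + 3)²/72 = 1
Hyperbola, center (-3, 12), transverse axis vertical; a² = 41, b² = 72.
c² = a² + b² = 113, so c = √113.
e = c/a = √113/√41 = √4633/41.

e = √4633/41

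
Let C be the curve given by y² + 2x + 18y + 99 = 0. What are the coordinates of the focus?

(-19/2, -9)

Only y is squared. Complete the square in y: (y + 9)² = -2(x + 9).
Vertex (-9, -9); 4p = -2 so p = -1/2. Opens left.
Focus is p units from the vertex along the axis: (h + p, k).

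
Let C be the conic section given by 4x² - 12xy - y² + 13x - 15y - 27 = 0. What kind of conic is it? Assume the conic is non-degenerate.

A = 4, B = -12, C = -1.
Discriminant B² − 4AC = (-12)² − 4·4·(-1) = 160.
B² − 4AC > 0 ⇒ hyperbola.

hyperbola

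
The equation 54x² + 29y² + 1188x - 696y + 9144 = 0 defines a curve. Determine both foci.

(-11, 7) and (-11, 17)

Group: 54(x² + 22x) + 29(y² - 24y) = -9144
Completing the square gives 54(x + 11)² + 29(y - 12)² = -9144 + 6534 + 4176 = 1566.
Divide through by 1566 to get (x + 11)²/29 + (y - 12)²/54 = 1.
Ellipse, center (-11, 12), major axis vertical; a² = 54, b² = 29.
c² = a² - b² = 54 - 29 = 25, so c = 5.
Foci lie on the vertical axis through the center: (h, k ± c).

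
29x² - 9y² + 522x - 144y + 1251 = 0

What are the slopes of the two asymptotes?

Rearranging, 29(x² + 18x) -9(y² + 16y) = -1251.
Complete the square: 29(x + 9)² -9(y + 8)² = -1251 + 2349 - 576 = 522
Dividing both sides by 522: (x + 9)²/18 - (y + 8)²/58 = 1
Hyperbola, center (-9, -8), transverse axis horizontal; a² = 18, b² = 58.
For a horizontal hyperbola the asymptotes have slope ±b/a.
Here that is ±√58/3√2 = ±√29/3.

√29/3 and -√29/3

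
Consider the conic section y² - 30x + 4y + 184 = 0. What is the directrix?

x = -3/2

Only y is squared. Complete the square in y: (y + 2)² = 30(x - 6).
Vertex (6, -2); 4p = 30 so p = 15/2. Opens right.
Directrix is the vertical line x = h − p = 6 − (15/2) = -3/2.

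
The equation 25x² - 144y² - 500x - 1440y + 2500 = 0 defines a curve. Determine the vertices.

(10, -10) and (10, 0)

25(x² - 20x) -144(y² + 10y) = -2500
Completing the square gives 25(x - 10)² -144(y + 5)² = -2500 + 2500 - 3600 = -3600.
Divide by -3600: (y + 5)²/25 - (x - 10)²/144 = 1
Hyperbola, center (10, -5), transverse axis vertical; a² = 25, b² = 144.
a = 5. Vertices at (h, k ± a).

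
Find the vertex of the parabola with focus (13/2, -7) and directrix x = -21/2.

The vertex is the midpoint between the focus and the directrix along the axis of symmetry.
Axis is horizontal (directrix is vertical). Vertex x-coordinate = (13/2 + (-21/2))/2 = -2; y-coordinate = -7.

(-2, -7)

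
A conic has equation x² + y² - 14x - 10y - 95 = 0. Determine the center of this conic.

Group: (x² - 14x) + (y² - 10y) = 95
Complete the square in x and y: (x - 7)² + (y - 5)² = 95 + 49 + 25 = 169
So (x - 7)² + (y - 5)² = 169.
Circle centered at (7, 5) with r² = 169.

(7, 5)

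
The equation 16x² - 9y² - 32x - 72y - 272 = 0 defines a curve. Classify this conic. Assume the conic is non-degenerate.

No xy term. Coefficients of x² and y² are A = 16, C = -9.
A and C have opposite signs ⇒ hyperbola.

hyperbola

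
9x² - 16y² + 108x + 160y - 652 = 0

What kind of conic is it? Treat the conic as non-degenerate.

No xy term. Coefficients of x² and y² are A = 9, C = -16.
A and C have opposite signs ⇒ hyperbola.

hyperbola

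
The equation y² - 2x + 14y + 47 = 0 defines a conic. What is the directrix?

Only y is squared. Complete the square in y: (y + 7)² = 2(x + 1).
Vertex (-1, -7); 4p = 2 so p = 1/2. Opens right.
Directrix is the vertical line x = h − p = -1 − (1/2) = -3/2.

x = -3/2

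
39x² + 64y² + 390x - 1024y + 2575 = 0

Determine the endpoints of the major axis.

39(x² + 10x) + 64(y² - 16y) = -2575
Completing the square gives 39(x + 5)² + 64(y - 8)² = -2575 + 975 + 4096 = 2496.
Divide by 2496: (x + 5)²/64 + (y - 8)²/39 = 1
Ellipse, center (-5, 8), major axis horizontal; a² = 64, b² = 39.
a = 8. Vertices at (h ± a, k).

(-13, 8) and (3, 8)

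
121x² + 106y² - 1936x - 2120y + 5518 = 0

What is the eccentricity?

e = √15/11

Group the x- and y-terms: 121(x² - 16x) + 106(y² - 20y) = -5518
121(x - 8)² + 106(y - 10)² = -5518 + 7744 + 10600 = 12826
Dividing both sides by 12826: (x - 8)²/106 + (y - 10)²/121 = 1
Ellipse, center (8, 10), major axis vertical; a² = 121, b² = 106.
c² = a² - b² = 15, so c = √15.
e = c/a = √15/11.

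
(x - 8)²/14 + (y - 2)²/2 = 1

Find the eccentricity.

e = √42/7

Center (8, 2). The larger denominator 14 sits under the x-term, so the major axis is horizontal; a² = 14, b² = 2.
c² = a² - b² = 12, so c = 2√3.
e = c/a = 2√3/√14 = √42/7.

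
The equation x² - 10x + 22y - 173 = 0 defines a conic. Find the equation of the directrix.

Only x is squared. Complete the square in x: (x - 5)² = -22(y - 9).
Vertex (5, 9); 4p = -22 so p = -11/2. Opens down.
Directrix is the horizontal line y = k − p = 9 − (-11/2) = 29/2.

y = 29/2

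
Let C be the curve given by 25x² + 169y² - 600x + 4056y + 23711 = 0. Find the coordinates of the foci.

(0, -12) and (24, -12)

Collect terms: 25(x² - 24x) + 169(y² + 24y) = -23711
Complete the square in x and y: 25(x - 12)² + 169(y + 12)² = -23711 + 3600 + 24336 = 4225
Divide through by 4225 to get (x - 12)²/169 + (y + 12)²/25 = 1.
Ellipse, center (12, -12), major axis horizontal; a² = 169, b² = 25.
c² = a² - b² = 169 - 25 = 144, so c = 12.
Foci lie on the horizontal axis through the center: (h ± c, k).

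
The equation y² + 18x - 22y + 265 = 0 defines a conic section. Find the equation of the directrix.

x = -7/2

Only y is squared. Complete the square in y: (y - 11)² = -18(x + 8).
Vertex (-8, 11); 4p = -18 so p = -9/2. Opens left.
Directrix is the vertical line x = h − p = -8 − (-9/2) = -7/2.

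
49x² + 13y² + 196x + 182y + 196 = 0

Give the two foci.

(-2, -13) and (-2, -1)

Collect terms: 49(x² + 4x) + 13(y² + 14y) = -196
Complete the square in x and y: 49(x + 2)² + 13(y + 7)² = -196 + 196 + 637 = 637
Divide through by 637 to get (x + 2)²/13 + (y + 7)²/49 = 1.
Ellipse, center (-2, -7), major axis vertical; a² = 49, b² = 13.
c² = a² - b² = 49 - 13 = 36, so c = 6.
Foci lie on the vertical axis through the center: (h, k ± c).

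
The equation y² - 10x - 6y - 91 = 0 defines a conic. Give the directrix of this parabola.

x = -25/2

Only y is squared. Complete the square in y: (y - 3)² = 10(x + 10).
Vertex (-10, 3); 4p = 10 so p = 5/2. Opens right.
Directrix is the vertical line x = h − p = -10 − (5/2) = -25/2.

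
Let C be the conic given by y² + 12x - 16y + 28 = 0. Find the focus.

Only y is squared. Complete the square in y: (y - 8)² = -12(x - 3).
Vertex (3, 8); 4p = -12 so p = -3. Opens left.
Focus is p units from the vertex along the axis: (h + p, k).

(0, 8)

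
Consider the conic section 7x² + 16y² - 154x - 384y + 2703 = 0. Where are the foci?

(5, 12) and (17, 12)

Collect terms: 7(x² - 22x) + 16(y² - 24y) = -2703
Complete the square: 7(x - 11)² + 16(y - 12)² = -2703 + 847 + 2304 = 448
Dividing both sides by 448: (x - 11)²/64 + (y - 12)²/28 = 1
Ellipse, center (11, 12), major axis horizontal; a² = 64, b² = 28.
c² = a² - b² = 64 - 28 = 36, so c = 6.
Foci lie on the horizontal axis through the center: (h ± c, k).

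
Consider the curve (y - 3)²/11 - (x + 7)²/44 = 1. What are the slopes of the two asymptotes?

1/2 and -1/2

Center (-7, 3). The positive term is the y-term, so the transverse axis is vertical; a² = 11, b² = 44.
For a vertical hyperbola the asymptotes have slope ±a/b.
Here that is ±√11/2√11 = ±1/2.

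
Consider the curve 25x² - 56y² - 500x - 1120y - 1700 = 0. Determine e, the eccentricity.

Group the x- and y-terms: 25(x² - 20x) -56(y² + 20y) = 1700
Complete the square: 25(x - 10)² -56(y + 10)² = 1700 + 2500 - 5600 = -1400
Dividing both sides by -1400: (y + 10)²/25 - (x - 10)²/56 = 1
Hyperbola, center (10, -10), transverse axis vertical; a² = 25, b² = 56.
c² = a² + b² = 81, so c = 9.
e = c/a = 9/5.

e = 9/5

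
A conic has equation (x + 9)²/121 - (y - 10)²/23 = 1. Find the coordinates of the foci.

(-21, 10) and (3, 10)

Center (-9, 10). The positive term is the x-term, so the transverse axis is horizontal; a² = 121, b² = 23.
c² = a² + b² = 121 + 23 = 144, so c = 12.
Foci lie on the horizontal axis through the center: (h ± c, k).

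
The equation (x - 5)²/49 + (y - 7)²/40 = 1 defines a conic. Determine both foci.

(2, 7) and (8, 7)

Center (5, 7). The larger denominator 49 sits under the x-term, so the major axis is horizontal; a² = 49, b² = 40.
c² = a² - b² = 49 - 40 = 9, so c = 3.
Foci lie on the horizontal axis through the center: (h ± c, k).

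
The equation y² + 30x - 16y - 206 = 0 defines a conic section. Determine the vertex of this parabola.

(9, 8)

Only y is squared. Complete the square in y: (y - 8)² = -30(x - 9).
Vertex (9, 8); 4p = -30 so p = -15/2. Opens left.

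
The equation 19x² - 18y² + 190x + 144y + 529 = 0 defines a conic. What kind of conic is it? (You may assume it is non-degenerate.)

hyperbola

No xy term. Coefficients of x² and y² are A = 19, C = -18.
A and C have opposite signs ⇒ hyperbola.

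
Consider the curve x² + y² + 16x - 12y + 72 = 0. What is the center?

Rearranging, (x² + 16x) + (y² - 12y) = -72.
Complete the square in x and y: (x + 8)² + (y - 6)² = -72 + 64 + 36 = 28
So (x + 8)² + (y - 6)² = 28.
Circle centered at (-8, 6) with r² = 28.

(-8, 6)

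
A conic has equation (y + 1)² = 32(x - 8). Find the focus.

(16, -1)

Vertex (8, -1); 4p = 32 so p = 8. Opens right.
Focus is p units from the vertex along the axis: (h + p, k).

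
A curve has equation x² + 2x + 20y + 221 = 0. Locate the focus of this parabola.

(-1, -16)

Only x is squared. Complete the square in x: (x + 1)² = -20(y + 11).
Vertex (-1, -11); 4p = -20 so p = -5. Opens down.
Focus is p units from the vertex along the axis: (h, k + p).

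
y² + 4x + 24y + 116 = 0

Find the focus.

(6, -12)

Only y is squared. Complete the square in y: (y + 12)² = -4(x - 7).
Vertex (7, -12); 4p = -4 so p = -1. Opens left.
Focus is p units from the vertex along the axis: (h + p, k).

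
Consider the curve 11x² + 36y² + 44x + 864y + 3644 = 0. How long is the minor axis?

Collect terms: 11(x² + 4x) + 36(y² + 24y) = -3644
Complete the square in x and y: 11(x + 2)² + 36(y + 12)² = -3644 + 44 + 5184 = 1584
Dividing both sides by 1584: (x + 2)²/144 + (y + 12)²/44 = 1
Ellipse, center (-2, -12), major axis horizontal; a² = 144, b² = 44.
b² = 44 so b = 2√11; the minor axis has length 2b = 4√11.

4√11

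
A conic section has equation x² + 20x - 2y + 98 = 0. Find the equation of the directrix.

y = -3/2

Only x is squared. Complete the square in x: (x + 10)² = 2(y + 1).
Vertex (-10, -1); 4p = 2 so p = 1/2. Opens up.
Directrix is the horizontal line y = k − p = -1 − (1/2) = -3/2.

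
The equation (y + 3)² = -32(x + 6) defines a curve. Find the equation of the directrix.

x = 2

Vertex (-6, -3); 4p = -32 so p = -8. Opens left.
Directrix is the vertical line x = h − p = -6 − (-8) = 2.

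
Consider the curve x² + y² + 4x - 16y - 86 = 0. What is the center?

(x² + 4x) + (y² - 16y) = 86
Completing the square gives (x + 2)² + (y - 8)² = 86 + 4 + 64 = 154.
So (x + 2)² + (y - 8)² = 154.
Circle centered at (-2, 8) with r² = 154.

(-2, 8)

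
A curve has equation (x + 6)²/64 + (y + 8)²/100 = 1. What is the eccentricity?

e = 3/5

Center (-6, -8). The larger denominator 100 sits under the y-term, so the major axis is vertical; a² = 100, b² = 64.
c² = a² - b² = 36, so c = 6.
e = c/a = 6/10 = 3/5.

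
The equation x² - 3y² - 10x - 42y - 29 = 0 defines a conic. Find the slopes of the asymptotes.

Rearranging, (x² - 10x) -3(y² + 14y) = 29.
Complete the square in x and y: (x - 5)² -3(y + 7)² = 29 + 25 - 147 = -93
Divide by -93: (y + 7)²/31 - (x - 5)²/93 = 1
Hyperbola, center (5, -7), transverse axis vertical; a² = 31, b² = 93.
For a vertical hyperbola the asymptotes have slope ±a/b.
Here that is ±√31/√93 = ±√3/3.

√3/3 and -√3/3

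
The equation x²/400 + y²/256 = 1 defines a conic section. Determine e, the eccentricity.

Center (0, 0). The larger denominator 400 sits under the x-term, so the major axis is horizontal; a² = 400, b² = 256.
c² = a² - b² = 144, so c = 12.
e = c/a = 12/20 = 3/5.

e = 3/5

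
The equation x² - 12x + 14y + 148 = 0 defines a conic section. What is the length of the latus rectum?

Only x is squared. Complete the square in x: (x - 6)² = -14(y + 8).
Vertex (6, -8); 4p = -14 so p = -7/2. Opens down.
Latus rectum length = |4p| = 14.

14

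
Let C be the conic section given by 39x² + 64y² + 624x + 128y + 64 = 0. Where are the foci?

(-13, -1) and (-3, -1)

Rearranging, 39(x² + 16x) + 64(y² + 2y) = -64.
Complete the square in x and y: 39(x + 8)² + 64(y + 1)² = -64 + 2496 + 64 = 2496
Divide through by 2496 to get (x + 8)²/64 + (y + 1)²/39 = 1.
Ellipse, center (-8, -1), major axis horizontal; a² = 64, b² = 39.
c² = a² - b² = 64 - 39 = 25, so c = 5.
Foci lie on the horizontal axis through the center: (h ± c, k).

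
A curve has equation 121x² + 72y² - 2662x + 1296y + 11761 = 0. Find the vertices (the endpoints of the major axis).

(11, -20) and (11, 2)

Group the x- and y-terms: 121(x² - 22x) + 72(y² + 18y) = -11761
Complete the square: 121(x - 11)² + 72(y + 9)² = -11761 + 14641 + 5832 = 8712
Divide through by 8712 to get (x - 11)²/72 + (y + 9)²/121 = 1.
Ellipse, center (11, -9), major axis vertical; a² = 121, b² = 72.
a = 11. Vertices at (h, k ± a).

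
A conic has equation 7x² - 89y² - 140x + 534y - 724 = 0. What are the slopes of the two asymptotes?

Collect terms: 7(x² - 20x) -89(y² - 6y) = 724
7(x - 10)² -89(y - 3)² = 724 + 700 - 801 = 623
Dividing both sides by 623: (x - 10)²/89 - (y - 3)²/7 = 1
Hyperbola, center (10, 3), transverse axis horizontal; a² = 89, b² = 7.
For a horizontal hyperbola the asymptotes have slope ±b/a.
Here that is ±√7/√89 = ±√623/89.

√623/89 and -√623/89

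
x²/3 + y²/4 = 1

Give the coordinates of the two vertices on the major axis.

Center (0, 0). The larger denominator 4 sits under the y-term, so the major axis is vertical; a² = 4, b² = 3.
a = 2. Vertices at (h, k ± a).

(0, -2) and (0, 2)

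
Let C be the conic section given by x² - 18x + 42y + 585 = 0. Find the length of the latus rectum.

42

Only x is squared. Complete the square in x: (x - 9)² = -42(y + 12).
Vertex (9, -12); 4p = -42 so p = -21/2. Opens down.
Latus rectum length = |4p| = 42.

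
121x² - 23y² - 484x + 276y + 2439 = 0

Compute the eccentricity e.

121(x² - 4x) -23(y² - 12y) = -2439
Complete the square in x and y: 121(x - 2)² -23(y - 6)² = -2439 + 484 - 828 = -2783
Dividing both sides by -2783: (y - 6)²/121 - (x - 2)²/23 = 1
Hyperbola, center (2, 6), transverse axis vertical; a² = 121, b² = 23.
c² = a² + b² = 144, so c = 12.
e = c/a = 12/11.

e = 12/11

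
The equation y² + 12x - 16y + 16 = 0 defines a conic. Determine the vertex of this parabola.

(4, 8)

Only y is squared. Complete the square in y: (y - 8)² = -12(x - 4).
Vertex (4, 8); 4p = -12 so p = -3. Opens left.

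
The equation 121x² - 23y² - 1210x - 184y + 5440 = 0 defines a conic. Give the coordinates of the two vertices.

(5, -15) and (5, 7)

Group the x- and y-terms: 121(x² - 10x) -23(y² + 8y) = -5440
121(x - 5)² -23(y + 4)² = -5440 + 3025 - 368 = -2783
Dividing both sides by -2783: (y + 4)²/121 - (x - 5)²/23 = 1
Hyperbola, center (5, -4), transverse axis vertical; a² = 121, b² = 23.
a = 11. Vertices at (h, k ± a).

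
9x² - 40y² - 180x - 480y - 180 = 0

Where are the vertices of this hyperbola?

(10, -9) and (10, -3)

Collect terms: 9(x² - 20x) -40(y² + 12y) = 180
9(x - 10)² -40(y + 6)² = 180 + 900 - 1440 = -360
Dividing both sides by -360: (y + 6)²/9 - (x - 10)²/40 = 1
Hyperbola, center (10, -6), transverse axis vertical; a² = 9, b² = 40.
a = 3. Vertices at (h, k ± a).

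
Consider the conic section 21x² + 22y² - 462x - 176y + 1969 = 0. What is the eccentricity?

Group: 21(x² - 22x) + 22(y² - 8y) = -1969
Complete the square in x and y: 21(x - 11)² + 22(y - 4)² = -1969 + 2541 + 352 = 924
Divide by 924: (x - 11)²/44 + (y - 4)²/42 = 1
Ellipse, center (11, 4), major axis horizontal; a² = 44, b² = 42.
c² = a² - b² = 2, so c = √2.
e = c/a = √2/2√11 = √22/22.

e = √22/22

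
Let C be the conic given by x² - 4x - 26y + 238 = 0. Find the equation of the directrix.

Only x is squared. Complete the square in x: (x - 2)² = 26(y - 9).
Vertex (2, 9); 4p = 26 so p = 13/2. Opens up.
Directrix is the horizontal line y = k − p = 9 − (13/2) = 5/2.

y = 5/2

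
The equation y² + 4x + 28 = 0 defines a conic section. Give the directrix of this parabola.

Only y is squared. Complete the square in y: y² = -4(x + 7).
Vertex (-7, 0); 4p = -4 so p = -1. Opens left.
Directrix is the vertical line x = h − p = -7 − (-1) = -6.

x = -6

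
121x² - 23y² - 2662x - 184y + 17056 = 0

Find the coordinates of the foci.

(11, -16) and (11, 8)

Group: 121(x² - 22x) -23(y² + 8y) = -17056
121(x - 11)² -23(y + 4)² = -17056 + 14641 - 368 = -2783
Dividing both sides by -2783: (y + 4)²/121 - (x - 11)²/23 = 1
Hyperbola, center (11, -4), transverse axis vertical; a² = 121, b² = 23.
c² = a² + b² = 121 + 23 = 144, so c = 12.
Foci lie on the vertical axis through the center: (h, k ± c).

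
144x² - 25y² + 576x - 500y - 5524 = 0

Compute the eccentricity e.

e = 13/5

144(x² + 4x) -25(y² + 20y) = 5524
144(x + 2)² -25(y + 10)² = 5524 + 576 - 2500 = 3600
Divide through by 3600 to get (x + 2)²/25 - (y + 10)²/144 = 1.
Hyperbola, center (-2, -10), transverse axis horizontal; a² = 25, b² = 144.
c² = a² + b² = 169, so c = 13.
e = c/a = 13/5.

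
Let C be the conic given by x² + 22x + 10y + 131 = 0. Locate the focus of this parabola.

(-11, -7/2)

Only x is squared. Complete the square in x: (x + 11)² = -10(y + 1).
Vertex (-11, -1); 4p = -10 so p = -5/2. Opens down.
Focus is p units from the vertex along the axis: (h, k + p).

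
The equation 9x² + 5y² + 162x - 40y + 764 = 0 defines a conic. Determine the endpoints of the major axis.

Group the x- and y-terms: 9(x² + 18x) + 5(y² - 8y) = -764
Complete the square: 9(x + 9)² + 5(y - 4)² = -764 + 729 + 80 = 45
Dividing both sides by 45: (x + 9)²/5 + (y - 4)²/9 = 1
Ellipse, center (-9, 4), major axis vertical; a² = 9, b² = 5.
a = 3. Vertices at (h, k ± a).

(-9, 1) and (-9, 7)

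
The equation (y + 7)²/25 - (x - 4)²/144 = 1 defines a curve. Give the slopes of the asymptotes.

Center (4, -7). The positive term is the y-term, so the transverse axis is vertical; a² = 25, b² = 144.
For a vertical hyperbola the asymptotes have slope ±a/b.
Here that is ±5/12.

5/12 and -5/12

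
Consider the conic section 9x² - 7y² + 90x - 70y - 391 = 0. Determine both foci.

Group the x- and y-terms: 9(x² + 10x) -7(y² + 10y) = 391
9(x + 5)² -7(y + 5)² = 391 + 225 - 175 = 441
Dividing both sides by 441: (x + 5)²/49 - (y + 5)²/63 = 1
Hyperbola, center (-5, -5), transverse axis horizontal; a² = 49, b² = 63.
c² = a² + b² = 49 + 63 = 112, so c = 4√7.
Foci lie on the horizontal axis through the center: (h ± c, k).

(-5 - 4√7, -5) and (-5 + 4√7, -5)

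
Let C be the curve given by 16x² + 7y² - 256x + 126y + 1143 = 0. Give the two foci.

(8, -15) and (8, -3)

Group the x- and y-terms: 16(x² - 16x) + 7(y² + 18y) = -1143
Completing the square gives 16(x - 8)² + 7(y + 9)² = -1143 + 1024 + 567 = 448.
Dividing both sides by 448: (x - 8)²/28 + (y + 9)²/64 = 1
Ellipse, center (8, -9), major axis vertical; a² = 64, b² = 28.
c² = a² - b² = 64 - 28 = 36, so c = 6.
Foci lie on the vertical axis through the center: (h, k ± c).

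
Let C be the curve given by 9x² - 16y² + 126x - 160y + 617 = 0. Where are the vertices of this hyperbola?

9(x² + 14x) -16(y² + 10y) = -617
Completing the square gives 9(x + 7)² -16(y + 5)² = -617 + 441 - 400 = -576.
Dividing both sides by -576: (y + 5)²/36 - (x + 7)²/64 = 1
Hyperbola, center (-7, -5), transverse axis vertical; a² = 36, b² = 64.
a = 6. Vertices at (h, k ± a).

(-7, -11) and (-7, 1)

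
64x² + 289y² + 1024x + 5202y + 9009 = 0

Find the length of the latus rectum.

64(x² + 16x) + 289(y² + 18y) = -9009
Complete the square: 64(x + 8)² + 289(y + 9)² = -9009 + 4096 + 23409 = 18496
Divide by 18496: (x + 8)²/289 + (y + 9)²/64 = 1
Ellipse, center (-8, -9), major axis horizontal; a² = 289, b² = 64.
Latus rectum length = 2b²/a = 2·64/17 = 128/17.

128/17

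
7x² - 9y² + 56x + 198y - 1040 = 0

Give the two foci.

(-8, 11) and (0, 11)

Group the x- and y-terms: 7(x² + 8x) -9(y² - 22y) = 1040
Complete the square: 7(x + 4)² -9(y - 11)² = 1040 + 112 - 1089 = 63
Dividing both sides by 63: (x + 4)²/9 - (y - 11)²/7 = 1
Hyperbola, center (-4, 11), transverse axis horizontal; a² = 9, b² = 7.
c² = a² + b² = 9 + 7 = 16, so c = 4.
Foci lie on the horizontal axis through the center: (h ± c, k).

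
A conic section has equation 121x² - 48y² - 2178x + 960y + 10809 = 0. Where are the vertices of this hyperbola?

Group the x- and y-terms: 121(x² - 18x) -48(y² - 20y) = -10809
Completing the square gives 121(x - 9)² -48(y - 10)² = -10809 + 9801 - 4800 = -5808.
Dividing both sides by -5808: (y - 10)²/121 - (x - 9)²/48 = 1
Hyperbola, center (9, 10), transverse axis vertical; a² = 121, b² = 48.
a = 11. Vertices at (h, k ± a).

(9, -1) and (9, 21)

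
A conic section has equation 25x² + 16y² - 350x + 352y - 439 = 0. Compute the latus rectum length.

Rearranging, 25(x² - 14x) + 16(y² + 22y) = 439.
Complete the square in x and y: 25(x - 7)² + 16(y + 11)² = 439 + 1225 + 1936 = 3600
Divide through by 3600 to get (x - 7)²/144 + (y + 11)²/225 = 1.
Ellipse, center (7, -11), major axis vertical; a² = 225, b² = 144.
Latus rectum length = 2b²/a = 2·144/15 = 96/5.

96/5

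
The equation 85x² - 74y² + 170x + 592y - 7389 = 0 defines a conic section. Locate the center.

Collect terms: 85(x² + 2x) -74(y² - 8y) = 7389
85(x + 1)² -74(y - 4)² = 7389 + 85 - 1184 = 6290
Divide through by 6290 to get (x + 1)²/74 - (y - 4)²/85 = 1.
Hyperbola with center (-1, 4).

(-1, 4)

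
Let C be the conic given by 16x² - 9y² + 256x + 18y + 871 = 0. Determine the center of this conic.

16(x² + 16x) -9(y² - 2y) = -871
16(x + 8)² -9(y - 1)² = -871 + 1024 - 9 = 144
Divide by 144: (x + 8)²/9 - (y - 1)²/16 = 1
Hyperbola with center (-8, 1).

(-8, 1)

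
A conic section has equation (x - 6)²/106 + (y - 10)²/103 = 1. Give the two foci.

(6 - √3, 10) and (6 + √3, 10)

Center (6, 10). The larger denominator 106 sits under the x-term, so the major axis is horizontal; a² = 106, b² = 103.
c² = a² - b² = 106 - 103 = 3, so c = √3.
Foci lie on the horizontal axis through the center: (h ± c, k).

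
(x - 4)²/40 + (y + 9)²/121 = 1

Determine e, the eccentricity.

Center (4, -9). The larger denominator 121 sits under the y-term, so the major axis is vertical; a² = 121, b² = 40.
c² = a² - b² = 81, so c = 9.
e = c/a = 9/11.

e = 9/11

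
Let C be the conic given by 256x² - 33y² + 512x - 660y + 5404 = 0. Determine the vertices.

(-1, -26) and (-1, 6)

Group the x- and y-terms: 256(x² + 2x) -33(y² + 20y) = -5404
Complete the square in x and y: 256(x + 1)² -33(y + 10)² = -5404 + 256 - 3300 = -8448
Dividing both sides by -8448: (y + 10)²/256 - (x + 1)²/33 = 1
Hyperbola, center (-1, -10), transverse axis vertical; a² = 256, b² = 33.
a = 16. Vertices at (h, k ± a).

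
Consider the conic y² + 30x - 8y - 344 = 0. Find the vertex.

(12, 4)

Only y is squared. Complete the square in y: (y - 4)² = -30(x - 12).
Vertex (12, 4); 4p = -30 so p = -15/2. Opens left.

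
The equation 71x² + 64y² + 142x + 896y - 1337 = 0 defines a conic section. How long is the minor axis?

16

Group the x- and y-terms: 71(x² + 2x) + 64(y² + 14y) = 1337
71(x + 1)² + 64(y + 7)² = 1337 + 71 + 3136 = 4544
Divide by 4544: (x + 1)²/64 + (y + 7)²/71 = 1
Ellipse, center (-1, -7), major axis vertical; a² = 71, b² = 64.
b² = 64 so b = 8; the minor axis has length 2b = 16.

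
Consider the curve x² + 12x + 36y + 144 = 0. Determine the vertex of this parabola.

Only x is squared. Complete the square in x: (x + 6)² = -36(y + 3).
Vertex (-6, -3); 4p = -36 so p = -9. Opens down.

(-6, -3)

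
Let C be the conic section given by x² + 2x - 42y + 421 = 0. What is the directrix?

y = -1/2

Only x is squared. Complete the square in x: (x + 1)² = 42(y - 10).
Vertex (-1, 10); 4p = 42 so p = 21/2. Opens up.
Directrix is the horizontal line y = k − p = 10 − (21/2) = -1/2.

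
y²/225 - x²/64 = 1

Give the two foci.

(0, -17) and (0, 17)

Center (0, 0). The positive term is the y-term, so the transverse axis is vertical; a² = 225, b² = 64.
c² = a² + b² = 225 + 64 = 289, so c = 17.
Foci lie on the vertical axis through the center: (h, k ± c).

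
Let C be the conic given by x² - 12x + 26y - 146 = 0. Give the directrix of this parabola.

Only x is squared. Complete the square in x: (x - 6)² = -26(y - 7).
Vertex (6, 7); 4p = -26 so p = -13/2. Opens down.
Directrix is the horizontal line y = k − p = 7 − (-13/2) = 27/2.

y = 27/2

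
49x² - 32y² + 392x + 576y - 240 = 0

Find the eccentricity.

e = 9/7

Collect terms: 49(x² + 8x) -32(y² - 18y) = 240
49(x + 4)² -32(y - 9)² = 240 + 784 - 2592 = -1568
Divide through by -1568 to get (y - 9)²/49 - (x + 4)²/32 = 1.
Hyperbola, center (-4, 9), transverse axis vertical; a² = 49, b² = 32.
c² = a² + b² = 81, so c = 9.
e = c/a = 9/7.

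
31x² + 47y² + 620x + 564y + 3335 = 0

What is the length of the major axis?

2√47

Group the x- and y-terms: 31(x² + 20x) + 47(y² + 12y) = -3335
Complete the square in x and y: 31(x + 10)² + 47(y + 6)² = -3335 + 3100 + 1692 = 1457
Dividing both sides by 1457: (x + 10)²/47 + (y + 6)²/31 = 1
Ellipse, center (-10, -6), major axis horizontal; a² = 47, b² = 31.
a² = 47 so a = √47; the major axis has length 2a = 2√47.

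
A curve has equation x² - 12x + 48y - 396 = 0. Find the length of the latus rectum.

48

Only x is squared. Complete the square in x: (x - 6)² = -48(y - 9).
Vertex (6, 9); 4p = -48 so p = -12. Opens down.
Latus rectum length = |4p| = 48.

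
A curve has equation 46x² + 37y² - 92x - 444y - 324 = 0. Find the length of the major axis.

2√46

Group: 46(x² - 2x) + 37(y² - 12y) = 324
Complete the square: 46(x - 1)² + 37(y - 6)² = 324 + 46 + 1332 = 1702
Divide through by 1702 to get (x - 1)²/37 + (y - 6)²/46 = 1.
Ellipse, center (1, 6), major axis vertical; a² = 46, b² = 37.
a² = 46 so a = √46; the major axis has length 2a = 2√46.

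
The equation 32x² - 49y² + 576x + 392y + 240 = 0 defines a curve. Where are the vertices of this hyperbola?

Collect terms: 32(x² + 18x) -49(y² - 8y) = -240
Completing the square gives 32(x + 9)² -49(y - 4)² = -240 + 2592 - 784 = 1568.
Divide by 1568: (x + 9)²/49 - (y - 4)²/32 = 1
Hyperbola, center (-9, 4), transverse axis horizontal; a² = 49, b² = 32.
a = 7. Vertices at (h ± a, k).

(-16, 4) and (-2, 4)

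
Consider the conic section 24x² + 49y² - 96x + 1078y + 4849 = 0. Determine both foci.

(-3, -11) and (7, -11)

Group the x- and y-terms: 24(x² - 4x) + 49(y² + 22y) = -4849
Completing the square gives 24(x - 2)² + 49(y + 11)² = -4849 + 96 + 5929 = 1176.
Divide through by 1176 to get (x - 2)²/49 + (y + 11)²/24 = 1.
Ellipse, center (2, -11), major axis horizontal; a² = 49, b² = 24.
c² = a² - b² = 49 - 24 = 25, so c = 5.
Foci lie on the horizontal axis through the center: (h ± c, k).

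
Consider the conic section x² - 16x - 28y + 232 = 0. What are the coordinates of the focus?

Only x is squared. Complete the square in x: (x - 8)² = 28(y - 6).
Vertex (8, 6); 4p = 28 so p = 7. Opens up.
Focus is p units from the vertex along the axis: (h, k + p).

(8, 13)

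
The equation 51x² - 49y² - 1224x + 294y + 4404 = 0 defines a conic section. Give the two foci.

(2, 3) and (22, 3)

51(x² - 24x) -49(y² - 6y) = -4404
Complete the square in x and y: 51(x - 12)² -49(y - 3)² = -4404 + 7344 - 441 = 2499
Divide by 2499: (x - 12)²/49 - (y - 3)²/51 = 1
Hyperbola, center (12, 3), transverse axis horizontal; a² = 49, b² = 51.
c² = a² + b² = 49 + 51 = 100, so c = 10.
Foci lie on the horizontal axis through the center: (h ± c, k).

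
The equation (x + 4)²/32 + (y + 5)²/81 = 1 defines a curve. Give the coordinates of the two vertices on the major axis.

Center (-4, -5). The larger denominator 81 sits under the y-term, so the major axis is vertical; a² = 81, b² = 32.
a = 9. Vertices at (h, k ± a).

(-4, -14) and (-4, 4)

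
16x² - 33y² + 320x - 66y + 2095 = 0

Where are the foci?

(-10, -8) and (-10, 6)

Rearranging, 16(x² + 20x) -33(y² + 2y) = -2095.
16(x + 10)² -33(y + 1)² = -2095 + 1600 - 33 = -528
Divide by -528: (y + 1)²/16 - (x + 10)²/33 = 1
Hyperbola, center (-10, -1), transverse axis vertical; a² = 16, b² = 33.
c² = a² + b² = 16 + 33 = 49, so c = 7.
Foci lie on the vertical axis through the center: (h, k ± c).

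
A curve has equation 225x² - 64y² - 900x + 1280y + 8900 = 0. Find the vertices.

225(x² - 4x) -64(y² - 20y) = -8900
Complete the square in x and y: 225(x - 2)² -64(y - 10)² = -8900 + 900 - 6400 = -14400
Dividing both sides by -14400: (y - 10)²/225 - (x - 2)²/64 = 1
Hyperbola, center (2, 10), transverse axis vertical; a² = 225, b² = 64.
a = 15. Vertices at (h, k ± a).

(2, -5) and (2, 25)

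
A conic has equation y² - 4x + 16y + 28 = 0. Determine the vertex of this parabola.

(-9, -8)

Only y is squared. Complete the square in y: (y + 8)² = 4(x + 9).
Vertex (-9, -8); 4p = 4 so p = 1. Opens right.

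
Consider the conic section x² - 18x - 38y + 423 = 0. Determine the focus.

(9, 37/2)

Only x is squared. Complete the square in x: (x - 9)² = 38(y - 9).
Vertex (9, 9); 4p = 38 so p = 19/2. Opens up.
Focus is p units from the vertex along the axis: (h, k + p).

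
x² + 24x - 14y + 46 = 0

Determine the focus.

(-12, -7/2)

Only x is squared. Complete the square in x: (x + 12)² = 14(y + 7).
Vertex (-12, -7); 4p = 14 so p = 7/2. Opens up.
Focus is p units from the vertex along the axis: (h, k + p).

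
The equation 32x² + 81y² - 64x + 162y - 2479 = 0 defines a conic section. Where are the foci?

Group the x- and y-terms: 32(x² - 2x) + 81(y² + 2y) = 2479
Complete the square in x and y: 32(x - 1)² + 81(y + 1)² = 2479 + 32 + 81 = 2592
Divide by 2592: (x - 1)²/81 + (y + 1)²/32 = 1
Ellipse, center (1, -1), major axis horizontal; a² = 81, b² = 32.
c² = a² - b² = 81 - 32 = 49, so c = 7.
Foci lie on the horizontal axis through the center: (h ± c, k).

(-6, -1) and (8, -1)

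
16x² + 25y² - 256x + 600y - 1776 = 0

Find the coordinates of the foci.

Group the x- and y-terms: 16(x² - 16x) + 25(y² + 24y) = 1776
Complete the square: 16(x - 8)² + 25(y + 12)² = 1776 + 1024 + 3600 = 6400
Divide through by 6400 to get (x - 8)²/400 + (y + 12)²/256 = 1.
Ellipse, center (8, -12), major axis horizontal; a² = 400, b² = 256.
c² = a² - b² = 400 - 256 = 144, so c = 12.
Foci lie on the horizontal axis through the center: (h ± c, k).

(-4, -12) and (20, -12)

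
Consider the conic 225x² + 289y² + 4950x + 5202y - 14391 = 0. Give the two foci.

225(x² + 22x) + 289(y² + 18y) = 14391
225(x + 11)² + 289(y + 9)² = 14391 + 27225 + 23409 = 65025
Divide by 65025: (x + 11)²/289 + (y + 9)²/225 = 1
Ellipse, center (-11, -9), major axis horizontal; a² = 289, b² = 225.
c² = a² - b² = 289 - 225 = 64, so c = 8.
Foci lie on the horizontal axis through the center: (h ± c, k).

(-19, -9) and (-3, -9)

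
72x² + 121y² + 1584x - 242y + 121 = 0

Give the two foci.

(-18, 1) and (-4, 1)

Group the x- and y-terms: 72(x² + 22x) + 121(y² - 2y) = -121
Complete the square in x and y: 72(x + 11)² + 121(y - 1)² = -121 + 8712 + 121 = 8712
Dividing both sides by 8712: (x + 11)²/121 + (y - 1)²/72 = 1
Ellipse, center (-11, 1), major axis horizontal; a² = 121, b² = 72.
c² = a² - b² = 121 - 72 = 49, so c = 7.
Foci lie on the horizontal axis through the center: (h ± c, k).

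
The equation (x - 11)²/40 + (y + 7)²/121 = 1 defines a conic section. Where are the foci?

Center (11, -7). The larger denominator 121 sits under the y-term, so the major axis is vertical; a² = 121, b² = 40.
c² = a² - b² = 121 - 40 = 81, so c = 9.
Foci lie on the vertical axis through the center: (h, k ± c).

(11, -16) and (11, 2)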